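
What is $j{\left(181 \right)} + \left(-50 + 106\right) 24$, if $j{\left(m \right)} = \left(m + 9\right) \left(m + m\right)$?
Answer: $70124$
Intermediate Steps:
$j{\left(m \right)} = 2 m \left(9 + m\right)$ ($j{\left(m \right)} = \left(9 + m\right) 2 m = 2 m \left(9 + m\right)$)
$j{\left(181 \right)} + \left(-50 + 106\right) 24 = 2 \cdot 181 \left(9 + 181\right) + \left(-50 + 106\right) 24 = 2 \cdot 181 \cdot 190 + 56 \cdot 24 = 68780 + 1344 = 70124$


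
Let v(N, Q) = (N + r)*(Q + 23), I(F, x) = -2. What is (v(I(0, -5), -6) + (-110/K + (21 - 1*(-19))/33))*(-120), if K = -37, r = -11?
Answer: 10589240/407 ≈ 26018.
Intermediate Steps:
v(N, Q) = (-11 + N)*(23 + Q) (v(N, Q) = (N - 11)*(Q + 23) = (-11 + N)*(23 + Q))
(v(I(0, -5), -6) + (-110/K + (21 - 1*(-19))/33))*(-120) = ((-253 - 11*(-6) + 23*(-2) - 2*(-6)) + (-110/(-37) + (21 - 1*(-19))/33))*(-120) = ((-253 + 66 - 46 + 12) + (-110*(-1/37) + (21 + 19)*(1/33)))*(-120) = (-221 + (110/37 + 40*(1/33)))*(-120) = (-221 + (110/37 + 40/33))*(-120) = (-221 + 5110/1221)*(-120) = -264731/1221*(-120) = 10589240/407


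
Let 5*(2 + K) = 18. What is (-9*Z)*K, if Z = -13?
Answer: 936/5 ≈ 187.20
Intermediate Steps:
K = 8/5 (K = -2 + (⅕)*18 = -2 + 18/5 = 8/5 ≈ 1.6000)
(-9*Z)*K = -9*(-13)*(8/5) = 117*(8/5) = 936/5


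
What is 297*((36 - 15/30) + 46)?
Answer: 48411/2 ≈ 24206.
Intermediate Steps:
297*((36 - 15/30) + 46) = 297*((36 - 15*1/30) + 46) = 297*((36 - ½) + 46) = 297*(71/2 + 46) = 297*(163/2) = 48411/2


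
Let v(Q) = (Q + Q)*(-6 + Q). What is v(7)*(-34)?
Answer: -476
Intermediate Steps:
v(Q) = 2*Q*(-6 + Q) (v(Q) = (2*Q)*(-6 + Q) = 2*Q*(-6 + Q))
v(7)*(-34) = (2*7*(-6 + 7))*(-34) = (2*7*1)*(-34) = 14*(-34) = -476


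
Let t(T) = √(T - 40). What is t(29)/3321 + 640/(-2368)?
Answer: -10/37 + I*√11/3321 ≈ -0.27027 + 0.00099868*I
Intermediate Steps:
t(T) = √(-40 + T)
t(29)/3321 + 640/(-2368) = √(-40 + 29)/3321 + 640/(-2368) = √(-11)*(1/3321) + 640*(-1/2368) = (I*√11)*(1/3321) - 10/37 = I*√11/3321 - 10/37 = -10/37 + I*√11/3321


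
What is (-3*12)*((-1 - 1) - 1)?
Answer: 108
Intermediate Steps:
(-3*12)*((-1 - 1) - 1) = -36*(-2 - 1) = -36*(-3) = 108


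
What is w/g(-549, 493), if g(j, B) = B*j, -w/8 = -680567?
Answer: -5444536/270657 ≈ -20.116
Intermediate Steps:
w = 5444536 (w = -8*(-680567) = 5444536)
w/g(-549, 493) = 5444536/((493*(-549))) = 5444536/(-270657) = 5444536*(-1/270657) = -5444536/270657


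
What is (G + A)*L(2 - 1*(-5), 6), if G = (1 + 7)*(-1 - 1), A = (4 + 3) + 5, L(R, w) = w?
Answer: -24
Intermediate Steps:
A = 12 (A = 7 + 5 = 12)
G = -16 (G = 8*(-2) = -16)
(G + A)*L(2 - 1*(-5), 6) = (-16 + 12)*6 = -4*6 = -24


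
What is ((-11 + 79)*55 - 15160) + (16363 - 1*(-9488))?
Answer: 14431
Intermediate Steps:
((-11 + 79)*55 - 15160) + (16363 - 1*(-9488)) = (68*55 - 15160) + (16363 + 9488) = (3740 - 15160) + 25851 = -11420 + 25851 = 14431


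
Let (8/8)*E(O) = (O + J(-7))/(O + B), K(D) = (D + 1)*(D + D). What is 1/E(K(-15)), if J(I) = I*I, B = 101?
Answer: 521/469 ≈ 1.1109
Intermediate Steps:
J(I) = I²
K(D) = 2*D*(1 + D) (K(D) = (1 + D)*(2*D) = 2*D*(1 + D))
E(O) = (49 + O)/(101 + O) (E(O) = (O + (-7)²)/(O + 101) = (O + 49)/(101 + O) = (49 + O)/(101 + O))
1/E(K(-15)) = 1/((49 + 2*(-15)*(1 - 15))/(101 + 2*(-15)*(1 - 15))) = 1/((49 + 2*(-15)*(-14))/(101 + 2*(-15)*(-14))) = 1/((49 + 420)/(101 + 420)) = 1/(469/521) = 521/469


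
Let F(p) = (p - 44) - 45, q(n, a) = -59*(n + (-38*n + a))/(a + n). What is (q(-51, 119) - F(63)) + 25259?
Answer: 47089/2 ≈ 23545.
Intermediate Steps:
q(n, a) = -59*(a - 37*n)/(a + n) (q(n, a) = -59*(n + (a - 38*n))/(a + n) = -59*(a - 37*n)/(a + n))
F(p) = -89 + p (F(p) = (-44 + p) - 45 = -89 + p)
(q(-51, 119) - F(63)) + 25259 = (59*(-1*119 + 37*(-51))/(119 - 51) - (-89 + 63)) + 25259 = (59*(-119 - 1887)/68 - 1*(-26)) + 25259 = (59*(1/68)*(-2006) + 26) + 25259 = (-3481/2 + 26) + 25259 = -3429/2 + 25259 = 47089/2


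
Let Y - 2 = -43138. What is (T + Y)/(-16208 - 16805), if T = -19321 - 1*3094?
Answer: 65551/33013 ≈ 1.9856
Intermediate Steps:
Y = -43136 (Y = 2 - 43138 = -43136)
T = -22415 (T = -19321 - 3094 = -22415)
(T + Y)/(-16208 - 16805) = (-22415 - 43136)/(-16208 - 16805) = -65551/(-33013) = -65551*(-1/33013) = 65551/33013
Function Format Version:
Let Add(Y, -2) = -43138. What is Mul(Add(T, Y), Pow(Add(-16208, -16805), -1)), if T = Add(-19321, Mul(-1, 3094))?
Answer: Rational(65551, 33013) ≈ 1.9856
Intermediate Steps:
Y = -43136 (Y = Add(2, -43138) = -43136)
T = -22415 (T = Add(-19321, -3094) = -22415)
Mul(Add(T, Y), Pow(Add(-16208, -16805), -1)) = Mul(Add(-22415, -43136), Pow(Add(-16208, -16805), -1)) = Mul(-65551, Pow(-33013, -1)) = Mul(-65551, Rational(-1, 33013)) = Rational(65551, 33013)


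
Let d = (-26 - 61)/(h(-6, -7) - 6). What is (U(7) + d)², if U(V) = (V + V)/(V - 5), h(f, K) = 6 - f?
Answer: 225/4 ≈ 56.250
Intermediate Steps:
U(V) = 2*V/(-5 + V) (U(V) = (2*V)/(-5 + V) = 2*V/(-5 + V))
d = -29/2 (d = (-26 - 61)/((6 - 1*(-6)) - 6) = -87/((6 + 6) - 6) = -87/(12 - 6) = -87/6 = -87*⅙ = -29/2 ≈ -14.500)
(U(7) + d)² = (2*7/(-5 + 7) - 29/2)² = (2*7/2 - 29/2)² = (2*7*(½) - 29/2)² = (7 - 29/2)² = (-15/2)² = 225/4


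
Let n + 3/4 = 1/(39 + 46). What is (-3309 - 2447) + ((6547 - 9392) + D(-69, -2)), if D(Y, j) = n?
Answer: -2924591/340 ≈ -8601.7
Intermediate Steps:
n = -251/340 (n = -¾ + 1/(39 + 46) = -¾ + 1/85 = -251/340 ≈ -0.73824)
D(Y, j) = -251/340
(-3309 - 2447) + ((6547 - 9392) + D(-69, -2)) = (-3309 - 2447) + ((6547 - 9392) - 251/340) = -5756 + (-2845 - 251/340) = -5756 - 967551/340 = -2924591/340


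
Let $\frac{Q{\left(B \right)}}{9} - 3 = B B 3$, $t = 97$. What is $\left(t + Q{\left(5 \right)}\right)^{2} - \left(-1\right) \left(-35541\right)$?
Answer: $602860$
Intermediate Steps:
$Q{\left(B \right)} = 27 + 27 B^{2}$ ($Q{\left(B \right)} = 27 + 9 B B 3 = 27 + 9 B^{2} \cdot 3 = 27 + 9 \cdot 3 B^{2} = 27 + 27 B^{2}$)
$\left(t + Q{\left(5 \right)}\right)^{2} - \left(-1\right) \left(-35541\right) = \left(97 + \left(27 + 27 \cdot 5^{2}\right)\right)^{2} - \left(-1\right) \left(-35541\right) = \left(97 + \left(27 + 27 \cdot 25\right)\right)^{2} - 35541 = \left(97 + \left(27 + 675\right)\right)^{2} - 35541 = \left(97 + 702\right)^{2} - 35541 = 799^{2} - 35541 = 638401 - 35541 = 602860$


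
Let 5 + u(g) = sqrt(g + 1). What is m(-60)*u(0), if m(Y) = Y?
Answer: 240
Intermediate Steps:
u(g) = -5 + sqrt(1 + g) (u(g) = -5 + sqrt(g + 1) = -5 + sqrt(1 + g))
m(-60)*u(0) = -60*(-5 + sqrt(1 + 0)) = -60*(-5 + sqrt(1)) = -60*(-5 + 1) = -60*(-4) = 240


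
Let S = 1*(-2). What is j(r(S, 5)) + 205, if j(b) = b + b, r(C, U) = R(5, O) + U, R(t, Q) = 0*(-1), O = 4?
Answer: 215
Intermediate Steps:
R(t, Q) = 0
S = -2
r(C, U) = U (r(C, U) = 0 + U = U)
j(b) = 2*b
j(r(S, 5)) + 205 = 2*5 + 205 = 10 + 205 = 215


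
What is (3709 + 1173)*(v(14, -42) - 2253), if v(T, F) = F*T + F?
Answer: -14074806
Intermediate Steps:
v(T, F) = F + F*T
(3709 + 1173)*(v(14, -42) - 2253) = (3709 + 1173)*(-42*(1 + 14) - 2253) = 4882*(-42*15 - 2253) = 4882*(-630 - 2253) = 4882*(-2883) = -14074806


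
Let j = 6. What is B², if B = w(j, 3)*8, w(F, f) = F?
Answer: 2304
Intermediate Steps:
B = 48 (B = 6*8 = 48)
B² = 48² = 2304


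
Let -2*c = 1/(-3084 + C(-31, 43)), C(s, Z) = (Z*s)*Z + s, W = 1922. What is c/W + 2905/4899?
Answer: 674855604779/1138078342104 ≈ 0.59298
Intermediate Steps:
C(s, Z) = s + s*Z² (C(s, Z) = s*Z² + s = s + s*Z²)
c = 1/120868 (c = -1/(2*(-3084 - 31*(1 + 43²))) = -1/(2*(-3084 - 31*(1 + 1849))) = -1/(2*(-3084 - 31*1850)) = -1/(2*(-3084 - 57350)) = -½/(-60434) = -½*(-1/60434) = 1/120868 ≈ 8.2735e-6)
c/W + 2905/4899 = (1/120868)/1922 + 2905/4899 = (1/120868)*(1/1922) + 2905*(1/4899) = 1/232308296 + 2905/4899 = 674855604779/1138078342104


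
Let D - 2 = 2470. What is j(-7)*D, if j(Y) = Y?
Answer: -17304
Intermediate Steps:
D = 2472 (D = 2 + 2470 = 2472)
j(-7)*D = -7*2472 = -17304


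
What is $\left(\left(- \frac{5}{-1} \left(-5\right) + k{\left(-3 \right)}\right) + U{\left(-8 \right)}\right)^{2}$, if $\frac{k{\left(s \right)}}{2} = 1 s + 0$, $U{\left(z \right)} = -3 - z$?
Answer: $676$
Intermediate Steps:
$k{\left(s \right)} = 2 s$ ($k{\left(s \right)} = 2 \left(1 s + 0\right) = 2 \left(s + 0\right) = 2 s$)
$\left(\left(- \frac{5}{-1} \left(-5\right) + k{\left(-3 \right)}\right) + U{\left(-8 \right)}\right)^{2} = \left(\left(- \frac{5}{-1} \left(-5\right) + 2 \left(-3\right)\right) - -5\right)^{2} = \left(\left(\left(-5\right) \left(-1\right) \left(-5\right) - 6\right) + \left(-3 + 8\right)\right)^{2} = \left(\left(5 \left(-5\right) - 6\right) + 5\right)^{2} = \left(\left(-25 - 6\right) + 5\right)^{2} = \left(-31 + 5\right)^{2} = \left(-26\right)^{2} = 676$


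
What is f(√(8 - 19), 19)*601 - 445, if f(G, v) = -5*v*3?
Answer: -171730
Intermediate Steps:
f(G, v) = -15*v
f(√(8 - 19), 19)*601 - 445 = -15*19*601 - 445 = -285*601 - 445 = -171285 - 445 = -171730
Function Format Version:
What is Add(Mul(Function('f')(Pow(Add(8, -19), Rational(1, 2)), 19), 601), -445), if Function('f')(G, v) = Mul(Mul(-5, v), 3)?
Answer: -171730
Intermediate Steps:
Function('f')(G, v) = Mul(-15, v)
Add(Mul(Function('f')(Pow(Add(8, -19), Rational(1, 2)), 19), 601), -445) = Add(Mul(Mul(-15, 19), 601), -445) = Add(Mul(-285, 601), -445) = Add(-171285, -445) = -171730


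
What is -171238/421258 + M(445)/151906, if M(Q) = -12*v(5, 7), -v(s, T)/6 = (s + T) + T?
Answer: -6358949671/15997904437 ≈ -0.39749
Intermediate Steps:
v(s, T) = -12*T - 6*s (v(s, T) = -6*((s + T) + T) = -6*((T + s) + T) = -6*(s + 2*T) = -12*T - 6*s)
M(Q) = 1368 (M(Q) = -12*(-12*7 - 6*5) = -12*(-84 - 30) = -12*(-114) = 1368)
-171238/421258 + M(445)/151906 = -171238/421258 + 1368/151906 = -171238*1/421258 + 1368*(1/151906) = -85619/210629 + 684/75953 = -6358949671/15997904437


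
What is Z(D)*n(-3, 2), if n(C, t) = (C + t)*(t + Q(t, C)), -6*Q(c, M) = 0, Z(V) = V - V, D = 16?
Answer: 0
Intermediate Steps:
Z(V) = 0
Q(c, M) = 0 (Q(c, M) = -⅙*0 = 0)
n(C, t) = t*(C + t) (n(C, t) = (C + t)*(t + 0) = (C + t)*t = t*(C + t))
Z(D)*n(-3, 2) = 0*(2*(-3 + 2)) = 0*(2*(-1)) = 0*(-2) = 0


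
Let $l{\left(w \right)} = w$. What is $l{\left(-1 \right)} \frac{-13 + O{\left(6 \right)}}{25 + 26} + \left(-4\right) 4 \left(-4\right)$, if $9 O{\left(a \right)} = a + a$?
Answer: $\frac{9827}{153} \approx 64.229$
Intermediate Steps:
$O{\left(a \right)} = \frac{2 a}{9}$ ($O{\left(a \right)} = \frac{a + a}{9} = \frac{2 a}{9}$)
$l{\left(-1 \right)} \frac{-13 + O{\left(6 \right)}}{25 + 26} + \left(-4\right) 4 \left(-4\right) = - \frac{-13 + \frac{2}{9} \cdot 6}{25 + 26} + \left(-4\right) 4 \left(-4\right) = - \frac{-13 + \frac{4}{3}}{51} - -64 = - \frac{-35}{3 \cdot 51} + 64 = \left(-1\right) \left(- \frac{35}{153}\right) + 64 = \frac{35}{153} + 64 = \frac{9827}{153}$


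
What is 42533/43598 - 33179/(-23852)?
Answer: 1230517579/519949748 ≈ 2.3666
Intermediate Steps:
42533/43598 - 33179/(-23852) = 42533*(1/43598) - 33179*(-1/23852) = 42533/43598 + 33179/23852 = 1230517579/519949748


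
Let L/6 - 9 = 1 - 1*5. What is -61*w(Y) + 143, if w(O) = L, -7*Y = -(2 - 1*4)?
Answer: -1687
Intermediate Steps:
Y = -2/7 (Y = -(-1)*(2 - 1*4)/7 = -(-1)*(2 - 4)/7 = -(-1)*(-2)/7 = -⅐*2 = -2/7 ≈ -0.28571)
L = 30 (L = 54 + 6*(1 - 1*5) = 54 + 6*(1 - 5) = 54 + 6*(-4) = 54 - 24 = 30)
w(O) = 30
-61*w(Y) + 143 = -61*30 + 143 = -1830 + 143 = -1687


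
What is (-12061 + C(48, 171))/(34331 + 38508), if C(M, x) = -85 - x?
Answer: -12317/72839 ≈ -0.16910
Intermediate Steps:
(-12061 + C(48, 171))/(34331 + 38508) = (-12061 + (-85 - 1*171))/(34331 + 38508) = (-12061 + (-85 - 171))/72839 = (-12061 - 256)*(1/72839) = -12317*1/72839 = -12317/72839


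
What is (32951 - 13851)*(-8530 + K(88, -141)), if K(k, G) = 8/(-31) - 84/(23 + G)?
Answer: -297970314000/1829 ≈ -1.6291e+8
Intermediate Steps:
K(k, G) = -8/31 - 84/(23 + G) (K(k, G) = 8*(-1/31) - 84/(23 + G) = -8/31 - 84/(23 + G))
(32951 - 13851)*(-8530 + K(88, -141)) = (32951 - 13851)*(-8530 + 4*(-697 - 2*(-141))/(31*(23 - 141))) = 19100*(-8530 + (4/31)*(-697 + 282)/(-118)) = 19100*(-8530 + (4/31)*(-1/118)*(-415)) = 19100*(-8530 + 830/1829) = 19100*(-15600540/1829) = -297970314000/1829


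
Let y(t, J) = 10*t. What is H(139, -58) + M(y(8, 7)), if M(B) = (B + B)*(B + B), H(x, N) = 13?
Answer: 25613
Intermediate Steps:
M(B) = 4*B² (M(B) = (2*B)*(2*B) = 4*B²)
H(139, -58) + M(y(8, 7)) = 13 + 4*(10*8)² = 13 + 4*80² = 13 + 4*6400 = 13 + 25600 = 25613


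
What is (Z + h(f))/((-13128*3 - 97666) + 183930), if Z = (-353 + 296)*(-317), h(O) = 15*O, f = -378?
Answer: 12399/46880 ≈ 0.26448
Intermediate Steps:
Z = 18069 (Z = -57*(-317) = 18069)
(Z + h(f))/((-13128*3 - 97666) + 183930) = (18069 + 15*(-378))/((-13128*3 - 97666) + 183930) = (18069 - 5670)/((-39384 - 97666) + 183930) = 12399/(-137050 + 183930) = 12399/46880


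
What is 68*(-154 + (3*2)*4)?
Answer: -8840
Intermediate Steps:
68*(-154 + (3*2)*4) = 68*(-154 + 6*4) = 68*(-154 + 24) = 68*(-130) = -8840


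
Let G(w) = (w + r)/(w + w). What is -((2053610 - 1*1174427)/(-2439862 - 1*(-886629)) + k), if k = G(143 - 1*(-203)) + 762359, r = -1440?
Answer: -409704766384093/537418618 ≈ -7.6236e+5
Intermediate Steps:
G(w) = (-1440 + w)/(2*w) (G(w) = (w - 1440)/(w + w) = (-1440 + w)/((2*w)) = (-1440 + w)*(1/(2*w)) = (-1440 + w)/(2*w))
k = 263775667/346 (k = (-1440 + (143 - 1*(-203)))/(2*(143 - 1*(-203))) + 762359 = (-1440 + (143 + 203))/(2*(143 + 203)) + 762359 = (½)*(-1440 + 346)/346 + 762359 = (½)*(1/346)*(-1094) + 762359 = -547/346 + 762359 = 263775667/346 ≈ 7.6236e+5)
-((2053610 - 1*1174427)/(-2439862 - 1*(-886629)) + k) = -((2053610 - 1*1174427)/(-2439862 - 1*(-886629)) + 263775667/346) = -((2053610 - 1174427)/(-2439862 + 886629) + 263775667/346) = -(879183/(-1553233) + 263775667/346) = -(879183*(-1/1553233) + 263775667/346) = -(-879183/1553233 + 263775667/346) = -1*409704766384093/537418618 = -409704766384093/537418618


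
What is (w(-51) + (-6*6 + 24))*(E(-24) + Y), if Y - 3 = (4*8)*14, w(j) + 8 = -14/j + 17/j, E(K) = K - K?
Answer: -153791/17 ≈ -9046.5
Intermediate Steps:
E(K) = 0
w(j) = -8 + 3/j (w(j) = -8 + (-14/j + 17/j) = -8 + 3/j)
Y = 451 (Y = 3 + (4*8)*14 = 3 + 32*14 = 3 + 448 = 451)
(w(-51) + (-6*6 + 24))*(E(-24) + Y) = ((-8 + 3/(-51)) + (-6*6 + 24))*(0 + 451) = ((-8 + 3*(-1/51)) + (-36 + 24))*451 = ((-8 - 1/17) - 12)*451 = (-137/17 - 12)*451 = -341/17*451 = -153791/17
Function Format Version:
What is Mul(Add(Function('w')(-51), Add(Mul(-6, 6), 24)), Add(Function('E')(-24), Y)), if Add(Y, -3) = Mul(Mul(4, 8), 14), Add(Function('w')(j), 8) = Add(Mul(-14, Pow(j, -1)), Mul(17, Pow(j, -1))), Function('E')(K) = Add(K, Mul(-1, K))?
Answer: Rational(-153791, 17) ≈ -9046.5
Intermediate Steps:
Function('E')(K) = 0
Function('w')(j) = Add(-8, Mul(3, Pow(j, -1))) (Function('w')(j) = Add(-8, Add(Mul(-14, Pow(j, -1)), Mul(17, Pow(j, -1)))) = Add(-8, Mul(3, Pow(j, -1))))
Y = 451 (Y = Add(3, Mul(Mul(4, 8), 14)) = Add(3, Mul(32, 14)) = Add(3, 448) = 451)
Mul(Add(Function('w')(-51), Add(Mul(-6, 6), 24)), Add(Function('E')(-24), Y)) = Mul(Add(Add(-8, Mul(3, Pow(-51, -1))), Add(Mul(-6, 6), 24)), Add(0, 451)) = Mul(Add(Add(-8, Mul(3, Rational(-1, 51))), Add(-36, 24)), 451) = Mul(Add(Add(-8, Rational(-1, 17)), -12), 451) = Mul(Add(Rational(-137, 17), -12), 451) = Mul(Rational(-341, 17), 451) = Rational(-153791, 17)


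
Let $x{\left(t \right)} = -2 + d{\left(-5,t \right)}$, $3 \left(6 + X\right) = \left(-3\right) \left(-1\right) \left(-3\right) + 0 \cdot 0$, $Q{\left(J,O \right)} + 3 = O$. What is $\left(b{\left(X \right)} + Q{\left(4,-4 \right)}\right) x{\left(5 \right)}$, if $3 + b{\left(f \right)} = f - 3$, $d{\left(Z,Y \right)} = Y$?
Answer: $-66$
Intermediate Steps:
$Q{\left(J,O \right)} = -3 + O$
$X = -9$ ($X = -6 + \frac{\left(-3\right) \left(-1\right) \left(-3\right) + 0 \cdot 0}{3} = -6 + \frac{3 \left(-3\right) + 0}{3} = -6 + \frac{-9 + 0}{3} = -6 + \frac{1}{3} \left(-9\right) = -6 - 3 = -9$)
$b{\left(f \right)} = -6 + f$ ($b{\left(f \right)} = -3 + \left(f - 3\right) = -3 + \left(-3 + f\right) = -6 + f$)
$x{\left(t \right)} = -2 + t$
$\left(b{\left(X \right)} + Q{\left(4,-4 \right)}\right) x{\left(5 \right)} = \left(\left(-6 - 9\right) - 7\right) \left(-2 + 5\right) = \left(-15 - 7\right) 3 = \left(-22\right) 3 = -66$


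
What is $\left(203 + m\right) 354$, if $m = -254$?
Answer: $-18054$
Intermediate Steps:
$\left(203 + m\right) 354 = \left(203 - 254\right) 354 = \left(-51\right) 354 = -18054$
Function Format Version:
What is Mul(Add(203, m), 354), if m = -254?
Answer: -18054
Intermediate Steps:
Mul(Add(203, m), 354) = Mul(Add(203, -254), 354) = Mul(-51, 354) = -18054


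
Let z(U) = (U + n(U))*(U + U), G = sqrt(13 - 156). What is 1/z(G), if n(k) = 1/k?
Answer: -1/284 ≈ -0.0035211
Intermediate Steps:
G = I*sqrt(143) (G = sqrt(-143) = I*sqrt(143) ≈ 11.958*I)
z(U) = 2*U*(U + 1/U) (z(U) = (U + 1/U)*(U + U) = (U + 1/U)*(2*U) = 2*U*(U + 1/U))
1/z(G) = 1/(2 + 2*(I*sqrt(143))**2) = 1/(2 + 2*(-143)) = 1/(2 - 286) = 1/(-284) = -1/284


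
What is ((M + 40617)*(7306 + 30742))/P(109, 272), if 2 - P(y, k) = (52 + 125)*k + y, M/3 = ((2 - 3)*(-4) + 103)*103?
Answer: -2803376640/48251 ≈ -58100.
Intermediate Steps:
M = 33063 (M = 3*(((2 - 3)*(-4) + 103)*103) = 3*((-1*(-4) + 103)*103) = 3*((4 + 103)*103) = 3*(107*103) = 3*11021 = 33063)
P(y, k) = 2 - y - 177*k (P(y, k) = 2 - ((52 + 125)*k + y) = 2 - (177*k + y) = 2 - (y + 177*k) = 2 + (-y - 177*k) = 2 - y - 177*k)
((M + 40617)*(7306 + 30742))/P(109, 272) = ((33063 + 40617)*(7306 + 30742))/(2 - 1*109 - 177*272) = (73680*38048)/(2 - 109 - 48144) = 2803376640/(-48251) = 2803376640*(-1/48251) = -2803376640/48251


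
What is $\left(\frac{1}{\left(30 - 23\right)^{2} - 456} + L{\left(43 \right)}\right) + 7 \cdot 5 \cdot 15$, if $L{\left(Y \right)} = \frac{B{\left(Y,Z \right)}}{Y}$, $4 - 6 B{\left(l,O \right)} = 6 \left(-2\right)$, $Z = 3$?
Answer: $\frac{27567202}{52503} \approx 525.06$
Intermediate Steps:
$B{\left(l,O \right)} = \frac{8}{3}$ ($B{\left(l,O \right)} = \frac{2}{3} - \frac{6 \left(-2\right)}{6} = \frac{2}{3} - -2 = \frac{2}{3} + 2 = \frac{8}{3}$)
$L{\left(Y \right)} = \frac{8}{3 Y}$
$\left(\frac{1}{\left(30 - 23\right)^{2} - 456} + L{\left(43 \right)}\right) + 7 \cdot 5 \cdot 15 = \left(\frac{1}{\left(30 - 23\right)^{2} - 456} + \frac{8}{3 \cdot 43}\right) + 7 \cdot 5 \cdot 15 = \left(\frac{1}{7^{2} - 456} + \frac{8}{3} \cdot \frac{1}{43}\right) + 35 \cdot 15 = \left(\frac{1}{49 - 456} + \frac{8}{129}\right) + 525 = \left(\frac{1}{-407} + \frac{8}{129}\right) + 525 = \left(- \frac{1}{407} + \frac{8}{129}\right) + 525 = \frac{3127}{52503} + 525 = \frac{27567202}{52503}$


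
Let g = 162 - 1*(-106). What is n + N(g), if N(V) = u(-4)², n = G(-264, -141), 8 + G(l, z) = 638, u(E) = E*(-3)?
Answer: 774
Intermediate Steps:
g = 268 (g = 162 + 106 = 268)
u(E) = -3*E
G(l, z) = 630 (G(l, z) = -8 + 638 = 630)
n = 630
N(V) = 144 (N(V) = (-3*(-4))² = 12² = 144)
n + N(g) = 630 + 144 = 774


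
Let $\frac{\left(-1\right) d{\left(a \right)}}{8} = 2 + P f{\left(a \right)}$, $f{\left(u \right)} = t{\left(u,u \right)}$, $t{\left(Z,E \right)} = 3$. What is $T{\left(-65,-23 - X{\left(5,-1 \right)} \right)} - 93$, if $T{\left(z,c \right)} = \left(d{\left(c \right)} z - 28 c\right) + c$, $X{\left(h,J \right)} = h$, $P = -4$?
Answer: $-4537$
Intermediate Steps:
$f{\left(u \right)} = 3$
$d{\left(a \right)} = 80$ ($d{\left(a \right)} = - 8 \left(2 - 12\right) = \left(-8\right) \left(-10\right) = 80$)
$T{\left(z,c \right)} = - 27 c + 80 z$ ($T{\left(z,c \right)} = \left(80 z - 28 c\right) + c = \left(- 28 c + 80 z\right) + c = - 27 c + 80 z$)
$T{\left(-65,-23 - X{\left(5,-1 \right)} \right)} - 93 = \left(- 27 \left(-23 - 5\right) + 80 \left(-65\right)\right) - 93 = \left(- 27 \left(-23 - 5\right) - 5200\right) - 93 = \left(\left(-27\right) \left(-28\right) - 5200\right) - 93 = \left(756 - 5200\right) - 93 = -4444 - 93 = -4537$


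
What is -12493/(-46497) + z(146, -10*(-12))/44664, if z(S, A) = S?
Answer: 94129319/346123668 ≈ 0.27195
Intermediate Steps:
-12493/(-46497) + z(146, -10*(-12))/44664 = -12493/(-46497) + 146/44664 = -12493*(-1/46497) + 146*(1/44664) = 12493/46497 + 73/22332 = 94129319/346123668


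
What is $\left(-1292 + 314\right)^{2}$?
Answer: $956484$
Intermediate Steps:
$\left(-1292 + 314\right)^{2} = \left(-978\right)^{2} = 956484$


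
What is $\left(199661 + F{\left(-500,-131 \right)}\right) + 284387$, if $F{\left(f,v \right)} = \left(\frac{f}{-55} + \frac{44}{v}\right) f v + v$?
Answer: $\frac{11631087}{11} \approx 1.0574 \cdot 10^{6}$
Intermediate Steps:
$F{\left(f,v \right)} = v + f v \left(\frac{44}{v} - \frac{f}{55}\right)$ ($F{\left(f,v \right)} = \left(f \left(- \frac{1}{55}\right) + \frac{44}{v}\right) f v + v = \left(- \frac{f}{55} + \frac{44}{v}\right) f v + v = \left(\frac{44}{v} - \frac{f}{55}\right) f v + v = f \left(\frac{44}{v} - \frac{f}{55}\right) v + v = f v \left(\frac{44}{v} - \frac{f}{55}\right) + v = v + f v \left(\frac{44}{v} - \frac{f}{55}\right)$)
$\left(199661 + F{\left(-500,-131 \right)}\right) + 284387 = \left(199661 - \left(22131 - \frac{6550000}{11}\right)\right) + 284387 = \left(199661 - - \frac{6306559}{11}\right) + 284387 = \left(199661 + \frac{6306559}{11}\right) + 284387 = \frac{8502830}{11} + 284387 = \frac{11631087}{11}$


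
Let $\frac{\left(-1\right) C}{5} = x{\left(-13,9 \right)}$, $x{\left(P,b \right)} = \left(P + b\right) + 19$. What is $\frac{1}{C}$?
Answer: $- \frac{1}{75} \approx -0.013333$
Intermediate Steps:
$x{\left(P,b \right)} = 19 + P + b$
$C = -75$ ($C = - 5 \left(19 - 13 + 9\right) = \left(-5\right) 15 = -75$)
$\frac{1}{C} = \frac{1}{-75} = - \frac{1}{75}$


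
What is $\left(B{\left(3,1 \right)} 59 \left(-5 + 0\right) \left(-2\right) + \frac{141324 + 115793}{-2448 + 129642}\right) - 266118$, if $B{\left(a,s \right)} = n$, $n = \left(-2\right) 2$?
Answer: $- \frac{34148533615}{127194} \approx -2.6848 \cdot 10^{5}$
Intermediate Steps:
$n = -4$
$B{\left(a,s \right)} = -4$
$\left(B{\left(3,1 \right)} 59 \left(-5 + 0\right) \left(-2\right) + \frac{141324 + 115793}{-2448 + 129642}\right) - 266118 = \left(\left(-4\right) 59 \left(-5 + 0\right) \left(-2\right) + \frac{141324 + 115793}{-2448 + 129642}\right) - 266118 = \left(- 236 \left(\left(-5\right) \left(-2\right)\right) + \frac{257117}{127194}\right) - 266118 = \left(\left(-236\right) 10 + 257117 \cdot \frac{1}{127194}\right) - 266118 = \left(-2360 + \frac{257117}{127194}\right) - 266118 = - \frac{299920723}{127194} - 266118 = - \frac{34148533615}{127194}$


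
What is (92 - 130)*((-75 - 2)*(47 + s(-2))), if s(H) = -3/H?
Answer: 141911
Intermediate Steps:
(92 - 130)*((-75 - 2)*(47 + s(-2))) = (92 - 130)*((-75 - 2)*(47 - 3/(-2))) = -(-2926)*(47 - 3*(-½)) = -(-2926)*(47 + 3/2) = -(-2926)*97/2 = -38*(-7469/2) = 141911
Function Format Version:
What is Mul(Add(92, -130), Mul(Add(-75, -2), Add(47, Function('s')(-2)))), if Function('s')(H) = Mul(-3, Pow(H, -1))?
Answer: 141911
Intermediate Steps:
Mul(Add(92, -130), Mul(Add(-75, -2), Add(47, Function('s')(-2)))) = Mul(Add(92, -130), Mul(Add(-75, -2), Add(47, Mul(-3, Pow(-2, -1))))) = Mul(-38, Mul(-77, Add(47, Mul(-3, Rational(-1, 2))))) = Mul(-38, Mul(-77, Add(47, Rational(3, 2)))) = Mul(-38, Mul(-77, Rational(97, 2))) = Mul(-38, Rational(-7469, 2)) = 141911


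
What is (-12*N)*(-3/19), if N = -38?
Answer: -72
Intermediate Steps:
(-12*N)*(-3/19) = (-12*(-38))*(-3/19) = 456*(-3*1/19) = 456*(-3/19) = -72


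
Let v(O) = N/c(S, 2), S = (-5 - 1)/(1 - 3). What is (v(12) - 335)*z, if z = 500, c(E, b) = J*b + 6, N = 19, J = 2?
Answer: -166550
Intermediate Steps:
S = 3 (S = -6/(-2) = -6*(-½) = 3)
c(E, b) = 6 + 2*b (c(E, b) = 2*b + 6 = 6 + 2*b)
v(O) = 19/10 (v(O) = 19/(6 + 2*2) = 19/(6 + 4) = 19/10)
(v(12) - 335)*z = (19/10 - 335)*500 = -3331/10*500 = -166550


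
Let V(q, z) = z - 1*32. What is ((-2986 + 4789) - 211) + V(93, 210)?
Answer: 1770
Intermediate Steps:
V(q, z) = -32 + z (V(q, z) = z - 32 = -32 + z)
((-2986 + 4789) - 211) + V(93, 210) = ((-2986 + 4789) - 211) + (-32 + 210) = (1803 - 211) + 178 = 1592 + 178 = 1770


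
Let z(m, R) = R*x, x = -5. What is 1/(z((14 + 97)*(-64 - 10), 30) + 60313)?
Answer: 1/60163 ≈ 1.6622e-5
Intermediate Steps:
z(m, R) = -5*R (z(m, R) = R*(-5) = -5*R)
1/(z((14 + 97)*(-64 - 10), 30) + 60313) = 1/(-5*30 + 60313) = 1/(-150 + 60313) = 1/60163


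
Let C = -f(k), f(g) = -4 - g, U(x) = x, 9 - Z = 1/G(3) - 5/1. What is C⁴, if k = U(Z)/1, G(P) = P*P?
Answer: 671898241/6561 ≈ 1.0241e+5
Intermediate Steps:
G(P) = P²
Z = 125/9 (Z = 9 - (1/3² - 5/1) = 9 - (1/9 - 5*1) = 9 - (1*(⅑) - 5) = 9 - (⅑ - 5) = 9 - 1*(-44/9) = 9 + 44/9 = 125/9 ≈ 13.889)
k = 125/9 (k = (125/9)/1 = (125/9)*1 = 125/9 ≈ 13.889)
C = 161/9 (C = -(-4 - 1*125/9) = -(-4 - 125/9) = -1*(-161/9) = 161/9 ≈ 17.889)
C⁴ = (161/9)⁴ = 671898241/6561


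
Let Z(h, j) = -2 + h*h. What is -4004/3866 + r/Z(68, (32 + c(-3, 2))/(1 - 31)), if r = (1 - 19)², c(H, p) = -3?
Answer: -4313476/4467163 ≈ -0.96560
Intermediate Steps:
r = 324 (r = (-18)² = 324)
Z(h, j) = -2 + h²
-4004/3866 + r/Z(68, (32 + c(-3, 2))/(1 - 31)) = -4004/3866 + 324/(-2 + 68²) = -4004*1/3866 + 324/(-2 + 4624) = -2002/1933 + 324/4622 = -2002/1933 + 324*(1/4622) = -2002/1933 + 162/2311 = -4313476/4467163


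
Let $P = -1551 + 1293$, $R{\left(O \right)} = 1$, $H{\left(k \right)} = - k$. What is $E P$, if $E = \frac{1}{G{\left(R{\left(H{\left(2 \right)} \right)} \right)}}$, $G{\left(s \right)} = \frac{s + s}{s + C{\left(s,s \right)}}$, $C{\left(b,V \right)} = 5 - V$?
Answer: $-645$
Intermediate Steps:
$G{\left(s \right)} = \frac{2 s}{5}$ ($G{\left(s \right)} = \frac{s + s}{s - \left(-5 + s\right)} = \frac{2 s}{5}$)
$P = -258$
$E = \frac{5}{2}$ ($E = \frac{1}{\frac{2}{5} \cdot 1} = \frac{1}{\frac{2}{5}} = \frac{5}{2} \approx 2.5$)
$E P = \frac{5}{2} \left(-258\right) = -645$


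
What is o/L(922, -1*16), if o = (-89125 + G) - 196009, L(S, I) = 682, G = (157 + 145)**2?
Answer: -8815/31 ≈ -284.35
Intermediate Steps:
G = 91204 (G = 302**2 = 91204)
o = -193930 (o = (-89125 + 91204) - 196009 = 2079 - 196009 = -193930)
o/L(922, -1*16) = -193930/682 = -193930*1/682 = -8815/31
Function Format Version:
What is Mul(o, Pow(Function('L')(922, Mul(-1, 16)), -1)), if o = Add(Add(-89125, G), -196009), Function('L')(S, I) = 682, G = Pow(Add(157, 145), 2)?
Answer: Rational(-8815, 31) ≈ -284.35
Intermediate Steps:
G = 91204 (G = Pow(302, 2) = 91204)
o = -193930 (o = Add(Add(-89125, 91204), -196009) = Add(2079, -196009) = -193930)
Mul(o, Pow(Function('L')(922, Mul(-1, 16)), -1)) = Mul(-193930, Pow(682, -1)) = Mul(-193930, Rational(1, 682)) = Rational(-8815, 31)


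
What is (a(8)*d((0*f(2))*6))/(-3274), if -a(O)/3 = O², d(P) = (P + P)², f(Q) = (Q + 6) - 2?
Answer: 0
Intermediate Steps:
f(Q) = 4 + Q (f(Q) = (6 + Q) - 2 = 4 + Q)
d(P) = 4*P² (d(P) = (2*P)² = 4*P²)
a(O) = -3*O²
(a(8)*d((0*f(2))*6))/(-3274) = ((-3*8²)*(4*((0*(4 + 2))*6)²))/(-3274) = ((-3*64)*(4*((0*6)*6)²))*(-1/3274) = -768*(0*6)²*(-1/3274) = -768*0²*(-1/3274) = -768*0*(-1/3274) = -192*0*(-1/3274) = 0*(-1/3274) = 0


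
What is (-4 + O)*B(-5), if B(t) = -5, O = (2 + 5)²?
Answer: -225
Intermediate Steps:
O = 49 (O = 7² = 49)
(-4 + O)*B(-5) = (-4 + 49)*(-5) = 45*(-5) = -225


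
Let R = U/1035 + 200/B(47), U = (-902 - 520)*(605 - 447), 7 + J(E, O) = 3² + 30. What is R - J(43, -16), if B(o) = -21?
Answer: -624524/2415 ≈ -258.60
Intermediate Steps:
J(E, O) = 32 (J(E, O) = -7 + (3² + 30) = -7 + (9 + 30) = -7 + 39 = 32)
U = -224676 (U = -1422*158 = -224676)
R = -547244/2415 (R = -224676/1035 + 200/(-21) = -224676*1/1035 + 200*(-1/21) = -24964/115 - 200/21 = -547244/2415 ≈ -226.60)
R - J(43, -16) = -547244/2415 - 1*32 = -547244/2415 - 32 = -624524/2415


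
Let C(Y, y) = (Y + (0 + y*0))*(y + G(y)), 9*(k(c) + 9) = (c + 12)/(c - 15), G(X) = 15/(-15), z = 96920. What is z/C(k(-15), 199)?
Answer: -484600/8899 ≈ -54.456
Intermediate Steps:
G(X) = -1 (G(X) = 15*(-1/15) = -1)
k(c) = -9 + (12 + c)/(9*(-15 + c)) (k(c) = -9 + ((c + 12)/(c - 15))/9 = -9 + ((12 + c)/(-15 + c))/9 = -9 + (12 + c)/(9*(-15 + c)))
C(Y, y) = Y*(-1 + y) (C(Y, y) = (Y + (0 + y*0))*(y - 1) = (Y + (0 + 0))*(-1 + y) = (Y + 0)*(-1 + y) = Y*(-1 + y))
z/C(k(-15), 199) = 96920/((((1227 - 80*(-15))/(9*(-15 - 15)))*(-1 + 199))) = 96920/((((⅑)*(1227 + 1200)/(-30))*198)) = 96920/((((⅑)*(-1/30)*2427)*198)) = 96920/((-809/90*198)) = 96920/(-8899/5) = 96920*(-5/8899) = -484600/8899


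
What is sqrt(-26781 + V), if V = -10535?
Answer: 2*I*sqrt(9329) ≈ 193.17*I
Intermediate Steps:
sqrt(-26781 + V) = sqrt(-26781 - 10535) = sqrt(-37316) = 2*I*sqrt(9329)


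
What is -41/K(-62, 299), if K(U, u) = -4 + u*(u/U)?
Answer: 2542/89649 ≈ 0.028355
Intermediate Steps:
K(U, u) = -4 + u²/U
-41/K(-62, 299) = -41/(-4 + 299²/(-62)) = -41/(-4 - 1/62*89401) = -41/(-4 - 89401/62) = -41/(-89649/62) = -41*(-62/89649) = 2542/89649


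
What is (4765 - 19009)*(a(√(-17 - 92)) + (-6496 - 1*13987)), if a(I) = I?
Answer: 291759852 - 14244*I*√109 ≈ 2.9176e+8 - 1.4871e+5*I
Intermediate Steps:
(4765 - 19009)*(a(√(-17 - 92)) + (-6496 - 1*13987)) = (4765 - 19009)*(√(-17 - 92) + (-6496 - 1*13987)) = -14244*(√(-109) + (-6496 - 13987)) = -14244*(I*√109 - 20483) = -14244*(-20483 + I*√109) = 291759852 - 14244*I*√109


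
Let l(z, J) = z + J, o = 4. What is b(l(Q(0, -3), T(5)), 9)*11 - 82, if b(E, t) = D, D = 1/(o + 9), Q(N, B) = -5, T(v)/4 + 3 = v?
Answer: -1055/13 ≈ -81.154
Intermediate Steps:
T(v) = -12 + 4*v
D = 1/13 (D = 1/(4 + 9) = 1/13 ≈ 0.076923)
l(z, J) = J + z
b(E, t) = 1/13
b(l(Q(0, -3), T(5)), 9)*11 - 82 = (1/13)*11 - 82 = 11/13 - 82 = -1055/13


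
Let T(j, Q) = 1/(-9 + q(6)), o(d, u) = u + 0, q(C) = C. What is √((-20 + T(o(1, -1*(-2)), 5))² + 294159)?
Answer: 4*√165697/3 ≈ 542.75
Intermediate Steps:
o(d, u) = u
T(j, Q) = -⅓ (T(j, Q) = 1/(-9 + 6) = 1/(-3) = -⅓)
√((-20 + T(o(1, -1*(-2)), 5))² + 294159) = √((-20 - ⅓)² + 294159) = √((-61/3)² + 294159) = √(3721/9 + 294159) = √(2651152/9) = 4*√165697/3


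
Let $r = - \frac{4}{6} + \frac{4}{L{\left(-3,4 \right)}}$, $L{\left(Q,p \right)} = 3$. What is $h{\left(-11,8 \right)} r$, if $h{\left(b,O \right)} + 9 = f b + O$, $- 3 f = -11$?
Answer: $- \frac{248}{9} \approx -27.556$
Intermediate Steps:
$f = \frac{11}{3}$ ($f = \left(- \frac{1}{3}\right) \left(-11\right) = \frac{11}{3} \approx 3.6667$)
$h{\left(b,O \right)} = -9 + O + \frac{11 b}{3}$ ($h{\left(b,O \right)} = -9 + \left(\frac{11 b}{3} + O\right) = -9 + \left(O + \frac{11 b}{3}\right) = -9 + O + \frac{11 b}{3}$)
$r = \frac{2}{3}$ ($r = - \frac{4}{6} + \frac{4}{3} = \left(-4\right) \frac{1}{6} + 4 \cdot \frac{1}{3} = - \frac{2}{3} + \frac{4}{3} = \frac{2}{3} \approx 0.66667$)
$h{\left(-11,8 \right)} r = \left(-9 + 8 + \frac{11}{3} \left(-11\right)\right) \frac{2}{3} = \left(-9 + 8 - \frac{121}{3}\right) \frac{2}{3} = \left(- \frac{124}{3}\right) \frac{2}{3} = - \frac{248}{9}$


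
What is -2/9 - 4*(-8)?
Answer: 286/9 ≈ 31.778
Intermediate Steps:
-2/9 - 4*(-8) = -2*1/9 + 32 = -2/9 + 32 = 286/9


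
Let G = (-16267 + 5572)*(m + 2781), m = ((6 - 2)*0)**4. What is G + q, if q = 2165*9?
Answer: -29723310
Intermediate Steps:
m = 0 (m = (4*0)**4 = 0**4 = 0)
G = -29742795 (G = (-16267 + 5572)*(0 + 2781) = -10695*2781 = -29742795)
q = 19485
G + q = -29742795 + 19485 = -29723310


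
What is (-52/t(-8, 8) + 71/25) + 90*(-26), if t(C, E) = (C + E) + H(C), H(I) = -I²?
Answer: -934539/400 ≈ -2336.3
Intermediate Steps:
t(C, E) = C + E - C² (t(C, E) = (C + E) - C² = C + E - C²)
(-52/t(-8, 8) + 71/25) + 90*(-26) = (-52/(-8 + 8 - 1*(-8)²) + 71/25) + 90*(-26) = (-52/(-8 + 8 - 1*64) + 71*(1/25)) - 2340 = (-52/(-8 + 8 - 64) + 71/25) - 2340 = (-52/(-64) + 71/25) - 2340 = (-52*(-1/64) + 71/25) - 2340 = (13/16 + 71/25) - 2340 = 1461/400 - 2340 = -934539/400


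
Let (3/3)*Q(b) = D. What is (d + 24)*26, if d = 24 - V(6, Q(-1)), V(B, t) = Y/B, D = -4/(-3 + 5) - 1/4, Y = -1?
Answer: 3757/3 ≈ 1252.3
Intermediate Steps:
D = -9/4 (D = -4/2 - 1*¼ = -4*½ - ¼ = -2 - ¼ = -9/4 ≈ -2.2500)
Q(b) = -9/4
V(B, t) = -1/B
d = 145/6 (d = 24 - (-1)/6 = 24 - 1*(-⅙) = 24 + ⅙ = 145/6 ≈ 24.167)
(d + 24)*26 = (145/6 + 24)*26 = (289/6)*26 = 3757/3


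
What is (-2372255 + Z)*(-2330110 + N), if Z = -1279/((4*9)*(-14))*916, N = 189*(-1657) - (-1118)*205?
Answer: 720875301791227/126 ≈ 5.7212e+12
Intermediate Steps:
N = -83983 (N = -313173 - 1*(-229190) = -313173 + 229190 = -83983)
Z = 292891/126 (Z = -1279/(36*(-14))*916 = -1279/(-504)*916 = -1279*(-1/504)*916 = (1279/504)*916 = 292891/126 ≈ 2324.5)
(-2372255 + Z)*(-2330110 + N) = (-2372255 + 292891/126)*(-2330110 - 83983) = -298611239/126*(-2414093) = 720875301791227/126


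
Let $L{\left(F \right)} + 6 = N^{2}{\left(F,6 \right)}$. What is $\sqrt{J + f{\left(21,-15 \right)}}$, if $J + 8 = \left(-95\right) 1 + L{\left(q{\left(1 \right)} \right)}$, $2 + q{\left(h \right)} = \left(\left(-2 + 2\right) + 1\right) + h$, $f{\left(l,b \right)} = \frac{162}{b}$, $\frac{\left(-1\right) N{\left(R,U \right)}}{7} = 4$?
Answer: $\frac{9 \sqrt{205}}{5} \approx 25.772$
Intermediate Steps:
$N{\left(R,U \right)} = -28$ ($N{\left(R,U \right)} = \left(-7\right) 4 = -28$)
$q{\left(h \right)} = -1 + h$ ($q{\left(h \right)} = -2 + \left(\left(\left(-2 + 2\right) + 1\right) + h\right) = -2 + \left(\left(0 + 1\right) + h\right) = -2 + \left(1 + h\right) = -1 + h$)
$L{\left(F \right)} = 778$ ($L{\left(F \right)} = -6 + \left(-28\right)^{2} = -6 + 784 = 778$)
$J = 675$ ($J = -8 + \left(\left(-95\right) 1 + 778\right) = -8 + \left(-95 + 778\right) = -8 + 683 = 675$)
$\sqrt{J + f{\left(21,-15 \right)}} = \sqrt{675 + \frac{162}{-15}} = \sqrt{675 + 162 \left(- \frac{1}{15}\right)} = \sqrt{675 - \frac{54}{5}} = \sqrt{\frac{3321}{5}} = \frac{9 \sqrt{205}}{5}$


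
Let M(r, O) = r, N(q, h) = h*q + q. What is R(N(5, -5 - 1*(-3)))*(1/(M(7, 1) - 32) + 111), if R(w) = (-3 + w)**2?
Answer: 177536/25 ≈ 7101.4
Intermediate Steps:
N(q, h) = q + h*q
R(N(5, -5 - 1*(-3)))*(1/(M(7, 1) - 32) + 111) = (-3 + 5*(1 + (-5 - 1*(-3))))**2*(1/(7 - 32) + 111) = (-3 + 5*(1 + (-5 + 3)))**2*(1/(-25) + 111) = (-3 + 5*(1 - 2))**2*(-1/25 + 111) = (-3 + 5*(-1))**2*(2774/25) = (-3 - 5)**2*(2774/25) = (-8)**2*(2774/25) = 64*(2774/25) = 177536/25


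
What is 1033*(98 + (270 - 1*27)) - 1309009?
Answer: -956756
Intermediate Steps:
1033*(98 + (270 - 1*27)) - 1309009 = 1033*(98 + (270 - 27)) - 1309009 = 1033*(98 + 243) - 1309009 = 1033*341 - 1309009 = 352253 - 1309009 = -956756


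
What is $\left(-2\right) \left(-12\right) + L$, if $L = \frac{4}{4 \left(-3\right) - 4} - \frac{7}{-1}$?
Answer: $\frac{123}{4} \approx 30.75$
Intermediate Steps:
$L = \frac{27}{4}$ ($L = \frac{4}{-12 - 4} - -7 = \frac{4}{-16} + 7 = 4 \left(- \frac{1}{16}\right) + 7 = - \frac{1}{4} + 7 = \frac{27}{4} \approx 6.75$)
$\left(-2\right) \left(-12\right) + L = \left(-2\right) \left(-12\right) + \frac{27}{4} = 24 + \frac{27}{4} = \frac{123}{4}$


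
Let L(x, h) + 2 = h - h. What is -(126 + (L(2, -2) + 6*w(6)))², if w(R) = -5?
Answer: -8836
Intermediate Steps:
L(x, h) = -2 (L(x, h) = -2 + (h - h) = -2 + 0 = -2)
-(126 + (L(2, -2) + 6*w(6)))² = -(126 + (-2 + 6*(-5)))² = -(126 + (-2 - 30))² = -(126 - 32)² = -1*94² = -1*8836 = -8836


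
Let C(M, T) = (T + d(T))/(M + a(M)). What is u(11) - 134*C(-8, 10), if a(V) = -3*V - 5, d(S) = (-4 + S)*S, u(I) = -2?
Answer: -9402/11 ≈ -854.73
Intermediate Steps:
d(S) = S*(-4 + S)
a(V) = -5 - 3*V
C(M, T) = (T + T*(-4 + T))/(-5 - 2*M) (C(M, T) = (T + T*(-4 + T))/(M + (-5 - 3*M)) = (T + T*(-4 + T))/(-5 - 2*M))
u(11) - 134*C(-8, 10) = -2 - 1340*(3 - 1*10)/(5 + 2*(-8)) = -2 - 1340*(3 - 10)/(5 - 16) = -2 - 1340*(-7)/(-11) = -2 - 1340*(-1)*(-7)/11 = -2 - 134*70/11 = -2 - 9380/11 = -9402/11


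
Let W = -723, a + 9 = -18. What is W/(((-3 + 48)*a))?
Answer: 241/405 ≈ 0.59506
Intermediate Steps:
a = -27 (a = -9 - 18 = -27)
W/(((-3 + 48)*a)) = -723*(-1/(27*(-3 + 48))) = -723/(45*(-27)) = -723/(-1215) = -723*(-1/1215) = 241/405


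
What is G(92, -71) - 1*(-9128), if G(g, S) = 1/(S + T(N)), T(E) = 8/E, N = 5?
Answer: 3167411/347 ≈ 9128.0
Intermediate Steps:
G(g, S) = 1/(8/5 + S) (G(g, S) = 1/(S + 8/5) = 1/(8/5 + S))
G(92, -71) - 1*(-9128) = 5/(8 + 5*(-71)) - 1*(-9128) = 5/(8 - 355) + 9128 = 5/(-347) + 9128 = 5*(-1/347) + 9128 = -5/347 + 9128 = 3167411/347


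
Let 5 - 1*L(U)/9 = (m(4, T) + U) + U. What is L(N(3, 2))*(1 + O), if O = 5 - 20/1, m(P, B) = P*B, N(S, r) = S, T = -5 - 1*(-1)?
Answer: -1890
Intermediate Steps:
T = -4 (T = -5 + 1 = -4)
m(P, B) = B*P
L(U) = 189 - 18*U (L(U) = 45 - 9*((-4*4 + U) + U) = 45 - 9*((-16 + U) + U) = 45 - 9*(-16 + 2*U) = 45 + (144 - 18*U) = 189 - 18*U)
O = -15 (O = 5 - 20*1 = 5 - 20 = -15)
L(N(3, 2))*(1 + O) = (189 - 18*3)*(1 - 15) = (189 - 54)*(-14) = 135*(-14) = -1890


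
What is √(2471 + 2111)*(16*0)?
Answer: 0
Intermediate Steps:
√(2471 + 2111)*(16*0) = √4582*0 = 0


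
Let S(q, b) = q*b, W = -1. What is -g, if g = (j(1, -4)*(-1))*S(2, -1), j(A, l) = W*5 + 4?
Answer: 2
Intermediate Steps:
j(A, l) = -1 (j(A, l) = -1*5 + 4 = -5 + 4 = -1)
S(q, b) = b*q
g = -2 (g = (-1*(-1))*(-1*2) = 1*(-2) = -2)
-g = -1*(-2) = 2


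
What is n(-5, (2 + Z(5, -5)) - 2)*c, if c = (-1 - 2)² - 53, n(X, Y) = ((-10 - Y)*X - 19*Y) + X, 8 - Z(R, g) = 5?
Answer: -132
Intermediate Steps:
Z(R, g) = 3 (Z(R, g) = 8 - 1*5 = 8 - 5 = 3)
n(X, Y) = X - 19*Y + X*(-10 - Y) (n(X, Y) = (X*(-10 - Y) - 19*Y) + X = (-19*Y + X*(-10 - Y)) + X = X - 19*Y + X*(-10 - Y))
c = -44 (c = (-3)² - 53 = 9 - 53 = -44)
n(-5, (2 + Z(5, -5)) - 2)*c = (-19*((2 + 3) - 2) - 9*(-5) - 1*(-5)*((2 + 3) - 2))*(-44) = (-19*(5 - 2) + 45 - 1*(-5)*(5 - 2))*(-44) = (-19*3 + 45 - 1*(-5)*3)*(-44) = (-57 + 45 + 15)*(-44) = 3*(-44) = -132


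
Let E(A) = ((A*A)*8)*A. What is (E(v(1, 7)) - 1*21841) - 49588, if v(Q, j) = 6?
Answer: -69701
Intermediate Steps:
E(A) = 8*A³ (E(A) = (A²*8)*A = (8*A²)*A = 8*A³)
(E(v(1, 7)) - 1*21841) - 49588 = (8*6³ - 1*21841) - 49588 = (8*216 - 21841) - 49588 = (1728 - 21841) - 49588 = -20113 - 49588 = -69701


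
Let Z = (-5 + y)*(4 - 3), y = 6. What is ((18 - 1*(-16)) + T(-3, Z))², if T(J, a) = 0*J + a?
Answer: 1225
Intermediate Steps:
Z = 1 (Z = (-5 + 6)*(4 - 3) = 1*1 = 1)
T(J, a) = a (T(J, a) = 0 + a = a)
((18 - 1*(-16)) + T(-3, Z))² = ((18 - 1*(-16)) + 1)² = ((18 + 16) + 1)² = (34 + 1)² = 35² = 1225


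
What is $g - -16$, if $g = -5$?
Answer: $11$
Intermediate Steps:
$g - -16 = -5 - -16 = -5 + 16 = 11$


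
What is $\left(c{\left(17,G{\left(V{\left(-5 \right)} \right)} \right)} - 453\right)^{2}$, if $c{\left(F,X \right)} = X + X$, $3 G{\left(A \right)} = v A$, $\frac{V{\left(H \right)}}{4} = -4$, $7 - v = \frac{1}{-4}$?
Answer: $\frac{2531281}{9} \approx 2.8125 \cdot 10^{5}$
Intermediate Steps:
$v = \frac{29}{4}$ ($v = 7 - \frac{1}{-4} = 7 - - \frac{1}{4} = 7 + \frac{1}{4} = \frac{29}{4} \approx 7.25$)
$V{\left(H \right)} = -16$ ($V{\left(H \right)} = 4 \left(-4\right) = -16$)
$G{\left(A \right)} = \frac{29 A}{12}$ ($G{\left(A \right)} = \frac{\frac{29}{4} A}{3} = \frac{29 A}{12}$)
$c{\left(F,X \right)} = 2 X$
$\left(c{\left(17,G{\left(V{\left(-5 \right)} \right)} \right)} - 453\right)^{2} = \left(2 \cdot \frac{29}{12} \left(-16\right) - 453\right)^{2} = \left(2 \left(- \frac{116}{3}\right) - 453\right)^{2} = \left(- \frac{232}{3} - 453\right)^{2} = \left(- \frac{1591}{3}\right)^{2} = \frac{2531281}{9}$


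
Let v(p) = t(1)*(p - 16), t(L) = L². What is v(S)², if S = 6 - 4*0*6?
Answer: 100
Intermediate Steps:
S = 6 (S = 6 + 0*6 = 6 + 0 = 6)
v(p) = -16 + p (v(p) = 1²*(p - 16) = 1*(-16 + p) = -16 + p)
v(S)² = (-16 + 6)² = (-10)² = 100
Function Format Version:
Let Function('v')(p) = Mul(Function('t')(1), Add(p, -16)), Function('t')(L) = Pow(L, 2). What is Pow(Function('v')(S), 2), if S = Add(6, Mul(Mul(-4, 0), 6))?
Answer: 100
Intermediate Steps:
S = 6 (S = Add(6, Mul(0, 6)) = Add(6, 0) = 6)
Function('v')(p) = Add(-16, p) (Function('v')(p) = Mul(Pow(1, 2), Add(p, -16)) = Mul(1, Add(-16, p)) = Add(-16, p))
Pow(Function('v')(S), 2) = Pow(Add(-16, 6), 2) = Pow(-10, 2) = 100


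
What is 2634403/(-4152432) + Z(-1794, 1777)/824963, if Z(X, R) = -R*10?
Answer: -2247073718729/3425602760016 ≈ -0.65596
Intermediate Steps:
Z(X, R) = -10*R
2634403/(-4152432) + Z(-1794, 1777)/824963 = 2634403/(-4152432) - 10*1777/824963 = 2634403*(-1/4152432) - 17770*1/824963 = -2634403/4152432 - 17770/824963 = -2247073718729/3425602760016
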